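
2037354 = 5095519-3058165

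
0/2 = 0 = 0.00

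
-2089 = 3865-5954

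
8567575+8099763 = 16667338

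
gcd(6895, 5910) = 985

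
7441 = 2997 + 4444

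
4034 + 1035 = 5069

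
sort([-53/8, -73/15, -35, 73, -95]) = [-95, -35, -53/8, -73/15, 73]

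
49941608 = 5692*8774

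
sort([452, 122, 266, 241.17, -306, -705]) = [-705, -306, 122, 241.17, 266, 452]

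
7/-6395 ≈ -0.00109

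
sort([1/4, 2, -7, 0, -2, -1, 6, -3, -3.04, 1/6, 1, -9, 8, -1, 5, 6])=[-9, -7, -3.04, -3, -2, -1, -1, 0, 1/6, 1/4, 1, 2, 5, 6, 6, 8]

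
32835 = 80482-47647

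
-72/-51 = 24/17 ≈ 1.41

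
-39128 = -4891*8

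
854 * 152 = 129808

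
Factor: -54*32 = -1*2^6*3^3 = -1728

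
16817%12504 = 4313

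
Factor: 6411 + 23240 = 149^1 * 199^1 = 29651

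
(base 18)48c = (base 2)10110101100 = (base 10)1452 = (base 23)2h3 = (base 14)75a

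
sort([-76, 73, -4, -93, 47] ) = [-93, -76, -4, 47, 73] 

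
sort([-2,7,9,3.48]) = [-2,3.48,7,9]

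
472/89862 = 236/44931 ≈ 0.00525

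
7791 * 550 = 4285050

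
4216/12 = 1054/3 ≈ 351.33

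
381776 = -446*(-856)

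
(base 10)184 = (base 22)88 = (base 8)270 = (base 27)6m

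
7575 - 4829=2746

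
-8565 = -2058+-6507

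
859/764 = 1+95/764 ≈ 1.12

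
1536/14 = 768/7 ≈ 109.71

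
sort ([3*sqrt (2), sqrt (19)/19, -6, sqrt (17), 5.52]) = [-6, sqrt (19)/19, sqrt (17), 3*sqrt (2), 5.52]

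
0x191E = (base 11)4916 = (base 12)387A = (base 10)6430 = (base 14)24B4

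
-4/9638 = -2/4819 ≈ -0.000415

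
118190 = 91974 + 26216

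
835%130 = 55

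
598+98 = 696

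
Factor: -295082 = -1*2^1*147541^1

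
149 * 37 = 5513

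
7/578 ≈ 0.0121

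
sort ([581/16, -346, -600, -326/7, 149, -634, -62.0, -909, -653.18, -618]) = [-909, -653.18, -634, -618, -600, -346, -62.0, -326/7, 581/16, 149]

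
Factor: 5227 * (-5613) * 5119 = -1 * 3^1 * 1871^1 * 5119^1 * 5227^1 = -150187113969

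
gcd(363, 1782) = 33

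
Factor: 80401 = 37^1 * 41^1 * 53^1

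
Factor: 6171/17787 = 7^(-2)*17^1 = 17/49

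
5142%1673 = 123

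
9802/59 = 166+8/59 ≈ 166.14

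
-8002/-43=186 + 4/43≈186.09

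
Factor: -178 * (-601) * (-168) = -1 * 2^4 * 3^1 * 7^1 * 89^1 * 601^1 = -17972304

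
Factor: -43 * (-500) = 2^2 * 5^3 * 43^1 = 21500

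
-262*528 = -138336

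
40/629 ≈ 0.0636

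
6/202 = 3/101 ≈ 0.0297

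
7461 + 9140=16601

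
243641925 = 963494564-719852639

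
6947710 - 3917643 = 3030067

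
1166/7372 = 583/3686 ≈ 0.158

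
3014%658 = 382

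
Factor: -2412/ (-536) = 2^ (-1)*3^2 = 9/2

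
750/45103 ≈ 0.0166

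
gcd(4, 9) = 1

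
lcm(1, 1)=1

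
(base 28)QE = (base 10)742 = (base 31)NT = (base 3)1000111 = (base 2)1011100110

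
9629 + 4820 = 14449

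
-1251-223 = -1474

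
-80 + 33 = -47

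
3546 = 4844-1298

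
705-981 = -276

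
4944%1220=64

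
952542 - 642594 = 309948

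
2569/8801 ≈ 0.292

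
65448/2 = 32724 = 32724.00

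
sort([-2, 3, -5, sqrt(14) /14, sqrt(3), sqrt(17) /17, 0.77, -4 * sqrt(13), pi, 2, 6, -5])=[-4 * sqrt(13), -5, -5, -2, sqrt(17) /17, sqrt(14) /14, 0.77, sqrt(3), 2, 3, pi, 6]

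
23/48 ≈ 0.479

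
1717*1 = 1717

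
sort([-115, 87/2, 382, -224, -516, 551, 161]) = [-516, -224, -115, 87/2, 161, 382, 551]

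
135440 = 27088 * 5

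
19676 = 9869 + 9807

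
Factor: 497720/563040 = 2^(-2)*3^(-2)*17^(-1)*541^1 = 541/612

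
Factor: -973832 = -1*2^3*41^1*2969^1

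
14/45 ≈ 0.311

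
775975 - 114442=661533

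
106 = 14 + 92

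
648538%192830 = 70048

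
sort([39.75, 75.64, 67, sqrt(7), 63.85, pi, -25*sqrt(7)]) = [-25*sqrt(7), sqrt(7), pi, 39.75, 63.85, 67, 75.64]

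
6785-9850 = -3065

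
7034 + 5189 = 12223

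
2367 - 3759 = -1392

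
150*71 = 10650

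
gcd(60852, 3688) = 1844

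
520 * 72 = 37440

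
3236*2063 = 6675868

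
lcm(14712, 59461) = 1427064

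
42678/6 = 7113 = 7113.00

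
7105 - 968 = 6137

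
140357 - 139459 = 898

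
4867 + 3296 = 8163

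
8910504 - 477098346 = -468187842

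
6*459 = 2754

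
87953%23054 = 18791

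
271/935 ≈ 0.290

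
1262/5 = 252 + 2/5 = 252.40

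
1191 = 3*397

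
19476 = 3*6492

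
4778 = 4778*1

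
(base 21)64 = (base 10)130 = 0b10000010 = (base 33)3v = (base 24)5a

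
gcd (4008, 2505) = 501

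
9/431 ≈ 0.0209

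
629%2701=629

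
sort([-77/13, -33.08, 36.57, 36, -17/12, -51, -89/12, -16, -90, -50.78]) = [-90, -51, -50.78, -33.08, -16, -89/12, -77/13, -17/12, 36, 36.57]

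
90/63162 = 5/3509 ≈ 0.00142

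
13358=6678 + 6680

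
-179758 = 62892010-63071768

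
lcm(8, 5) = 40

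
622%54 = 28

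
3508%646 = 278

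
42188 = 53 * 796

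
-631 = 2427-3058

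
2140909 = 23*93083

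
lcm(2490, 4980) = 4980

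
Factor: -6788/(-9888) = 2^(-3) * 3^(-1) * 103^(-1) * 1697^1 = 1697/2472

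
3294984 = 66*49924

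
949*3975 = 3772275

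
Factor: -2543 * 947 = -1 * 947^1 * 2543^1 = -2408221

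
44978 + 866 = 45844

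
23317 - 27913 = -4596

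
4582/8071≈0.568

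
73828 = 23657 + 50171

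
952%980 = 952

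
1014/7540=39/290 ≈ 0.134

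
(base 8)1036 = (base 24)me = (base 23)10d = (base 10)542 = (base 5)4132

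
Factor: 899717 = 7^1*13^1*9887^1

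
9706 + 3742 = 13448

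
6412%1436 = 668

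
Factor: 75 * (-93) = -1 * 3^2 * 5^2 * 31^1 = -6975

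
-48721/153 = -318 - 67/153 ≈ -318.44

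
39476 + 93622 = 133098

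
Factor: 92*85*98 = 2^3*5^1*7^2*17^1*23^1 = 766360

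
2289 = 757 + 1532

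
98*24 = 2352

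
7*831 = 5817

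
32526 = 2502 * 13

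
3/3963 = 1/1321 ≈ 0.000757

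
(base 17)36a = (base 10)979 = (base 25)1e4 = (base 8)1723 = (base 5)12404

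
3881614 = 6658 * 583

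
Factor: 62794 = 2^1 * 31397^1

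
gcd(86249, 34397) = 1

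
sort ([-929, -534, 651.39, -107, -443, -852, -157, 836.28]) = [-929, -852, -534, -443, -157, -107, 651.39, 836.28]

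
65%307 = 65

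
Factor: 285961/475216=2^(-4) * 7^(-1) * 13^1 * 4243^(-1) * 21997^1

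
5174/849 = 6+80/849 ≈ 6.09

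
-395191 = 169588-564779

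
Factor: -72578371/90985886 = -1*2^(-1)*37^(-1)*73^(-1)*16843^(-1)*72578371^1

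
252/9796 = 63/2449 ≈ 0.0257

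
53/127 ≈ 0.417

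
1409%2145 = 1409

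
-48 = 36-84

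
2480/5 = 496 = 496.00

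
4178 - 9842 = -5664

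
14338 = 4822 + 9516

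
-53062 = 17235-70297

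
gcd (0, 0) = 0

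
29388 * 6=176328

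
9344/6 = 1557 + 1/3 ≈ 1557.33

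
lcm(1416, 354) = 1416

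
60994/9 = 6777 + 1/9 ≈ 6777.11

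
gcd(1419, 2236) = 43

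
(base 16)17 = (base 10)23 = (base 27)n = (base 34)n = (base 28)n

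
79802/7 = 11400 + 2/7 ≈ 11400.29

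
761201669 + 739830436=1501032105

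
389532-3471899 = -3082367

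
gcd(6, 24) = 6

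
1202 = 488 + 714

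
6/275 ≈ 0.0218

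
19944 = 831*24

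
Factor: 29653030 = 2^1*5^1*11^1*269573^1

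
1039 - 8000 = -6961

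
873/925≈0.944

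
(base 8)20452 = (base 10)8490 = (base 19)149g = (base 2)10000100101010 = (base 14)3146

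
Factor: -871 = -1*13^1*67^1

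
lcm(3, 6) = 6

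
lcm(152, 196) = 7448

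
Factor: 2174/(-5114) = -1 * 1087^1 * 2557^(-1) = -1087/2557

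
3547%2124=1423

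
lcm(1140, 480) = 9120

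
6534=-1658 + 8192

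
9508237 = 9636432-128195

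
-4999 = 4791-9790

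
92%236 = 92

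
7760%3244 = 1272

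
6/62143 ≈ 0.0000966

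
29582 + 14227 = 43809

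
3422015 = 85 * 40259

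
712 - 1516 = -804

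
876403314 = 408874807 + 467528507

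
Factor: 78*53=2^1*3^1*13^1*53^1=4134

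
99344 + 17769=117113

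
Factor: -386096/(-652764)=2^2 * 3^(-1) * 7^(-1) * 19^(-1) * 59^1=236/399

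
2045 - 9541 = -7496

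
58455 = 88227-29772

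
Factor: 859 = 859^1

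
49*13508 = 661892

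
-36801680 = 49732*(-740)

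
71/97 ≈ 0.732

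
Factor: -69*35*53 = -1*3^1*5^1*7^1*23^1*53^1 = -127995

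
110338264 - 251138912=-140800648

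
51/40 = 1 + 11/40 ≈ 1.28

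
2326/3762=1163/1881 ≈ 0.618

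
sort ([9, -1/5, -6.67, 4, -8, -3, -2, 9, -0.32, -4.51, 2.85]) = [-8, -6.67, -4.51, -3, -2, -0.32, -1/5, 2.85, 4, 9, 9]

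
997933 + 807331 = 1805264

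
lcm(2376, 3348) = 73656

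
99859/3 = 33286 + 1/3 ≈ 33286.33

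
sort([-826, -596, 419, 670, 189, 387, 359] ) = [-826, -596, 189, 359, 387, 419, 670] 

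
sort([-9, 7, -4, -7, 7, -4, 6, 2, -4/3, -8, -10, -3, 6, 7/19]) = [-10, -9, -8, -7, -4, -4, -3, -4/3, 7/19, 2, 6, 6, 7, 7]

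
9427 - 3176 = 6251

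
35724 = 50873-15149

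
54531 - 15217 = 39314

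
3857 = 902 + 2955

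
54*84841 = 4581414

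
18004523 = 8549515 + 9455008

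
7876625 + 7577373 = 15453998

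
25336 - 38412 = -13076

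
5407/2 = 2703+1/2 = 2703.50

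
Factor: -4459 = -1*7^3*13^1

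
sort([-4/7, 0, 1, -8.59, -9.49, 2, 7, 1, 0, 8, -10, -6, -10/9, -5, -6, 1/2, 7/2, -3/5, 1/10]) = [-10, -9.49, -8.59, -6, -6, -5, -10/9, -3/5, -4/7, 0, 0, 1/10, 1/2, 1, 1, 2, 7/2, 7, 8]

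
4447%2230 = 2217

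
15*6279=94185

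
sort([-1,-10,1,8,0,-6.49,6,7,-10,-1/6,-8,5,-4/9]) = [-10,-10,-8,-6.49,-1,-4/9,-1/6,0,1,5,6,7,8]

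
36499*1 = 36499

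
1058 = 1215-157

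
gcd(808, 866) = 2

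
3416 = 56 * 61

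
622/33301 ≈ 0.0187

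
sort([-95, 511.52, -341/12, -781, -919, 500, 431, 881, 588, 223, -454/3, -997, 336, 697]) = [-997, -919, -781, -454/3, -95, -341/12, 223, 336, 431, 500, 511.52, 588, 697, 881]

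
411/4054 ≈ 0.101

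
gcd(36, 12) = 12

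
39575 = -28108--67683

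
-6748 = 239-6987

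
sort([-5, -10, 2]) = [-10, -5, 2]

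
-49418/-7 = 7059 + 5/7 ≈ 7059.71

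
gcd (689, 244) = 1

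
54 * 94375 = 5096250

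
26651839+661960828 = 688612667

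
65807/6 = 10967+5/6 ≈ 10967.83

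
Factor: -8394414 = -1*2^1*3^1*7^1*269^1*743^1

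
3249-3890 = -641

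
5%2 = 1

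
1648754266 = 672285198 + 976469068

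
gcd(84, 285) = 3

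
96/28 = 3 + 3/7 ≈ 3.43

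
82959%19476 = 5055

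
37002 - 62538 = -25536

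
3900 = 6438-2538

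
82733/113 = 732 + 17/113 ≈ 732.15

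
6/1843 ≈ 0.00326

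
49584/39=16528/13 ≈ 1271.38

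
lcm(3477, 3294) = 62586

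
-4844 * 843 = -4083492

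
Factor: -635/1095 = -1*3^(-1)*73^(-1)*127^1 = -127/219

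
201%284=201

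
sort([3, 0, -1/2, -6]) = [-6, -1/2, 0, 3]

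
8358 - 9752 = -1394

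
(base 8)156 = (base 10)110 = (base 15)75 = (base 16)6e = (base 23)4i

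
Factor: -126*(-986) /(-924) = -1*3^1*11^(-1)*17^1*29^1 = -1479/11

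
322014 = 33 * 9758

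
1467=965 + 502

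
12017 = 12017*1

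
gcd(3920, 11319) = 49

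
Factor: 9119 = 11^1 * 829^1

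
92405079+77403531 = 169808610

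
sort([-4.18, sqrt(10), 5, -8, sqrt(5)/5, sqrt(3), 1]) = [-8, -4.18, sqrt(5)/5, 1, sqrt(3), sqrt(10), 5]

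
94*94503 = 8883282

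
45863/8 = 5732+7/8 ≈ 5732.88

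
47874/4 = 23937/2 = 11968.50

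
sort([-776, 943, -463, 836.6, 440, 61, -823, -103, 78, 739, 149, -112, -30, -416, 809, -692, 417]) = [-823, -776, -692, -463, -416, -112, -103, -30, 61, 78, 149, 417, 440, 739, 809, 836.6, 943]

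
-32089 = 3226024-3258113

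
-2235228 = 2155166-4390394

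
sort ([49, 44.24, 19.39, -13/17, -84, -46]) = [-84, -46, -13/17, 19.39, 44.24, 49]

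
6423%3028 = 367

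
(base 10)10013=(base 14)3913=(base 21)11eh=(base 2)10011100011101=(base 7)41123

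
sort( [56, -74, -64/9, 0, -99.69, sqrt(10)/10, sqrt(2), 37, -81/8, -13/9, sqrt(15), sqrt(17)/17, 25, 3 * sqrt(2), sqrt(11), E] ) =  [-99.69, -74, -81/8, -64/9, -13/9, 0, sqrt(17)/17, sqrt(10)/10, sqrt(2), E, sqrt(11), sqrt(15), 3 * sqrt(2), 25, 37, 56] 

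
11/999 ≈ 0.0110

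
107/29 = 3 + 20/29 ≈ 3.69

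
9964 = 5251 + 4713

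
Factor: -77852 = -1 * 2^2 * 19463^1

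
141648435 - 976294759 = -834646324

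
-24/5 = -4 - 4/5 = -4.80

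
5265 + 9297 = 14562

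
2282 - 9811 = -7529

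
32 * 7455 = 238560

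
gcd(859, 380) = 1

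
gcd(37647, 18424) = 47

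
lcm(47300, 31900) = 1371700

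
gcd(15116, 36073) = 1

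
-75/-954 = 25/318 ≈ 0.0786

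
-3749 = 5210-8959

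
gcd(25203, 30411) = 93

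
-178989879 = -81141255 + -97848624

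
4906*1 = 4906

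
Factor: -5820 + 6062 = 2^1 * 11^2 = 242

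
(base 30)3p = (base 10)115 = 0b1110011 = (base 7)223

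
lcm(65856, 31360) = 658560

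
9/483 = 3/161 ≈ 0.0186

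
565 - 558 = 7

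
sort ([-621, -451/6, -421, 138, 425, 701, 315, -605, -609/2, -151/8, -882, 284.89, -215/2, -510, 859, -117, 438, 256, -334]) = [-882, -621, -605, -510, -421, -334, -609/2, -117, -215/2, -451/6, -151/8, 138, 256, 284.89, 315, 425, 438, 701, 859]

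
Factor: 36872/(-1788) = -1*2^1*3^(-1)*11^1*149^(-1)*419^1 = -9218/447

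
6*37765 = 226590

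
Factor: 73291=73291^1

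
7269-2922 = 4347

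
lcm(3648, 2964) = 47424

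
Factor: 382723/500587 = 11^2*3163^1*500587^(-1)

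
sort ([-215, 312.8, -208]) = [-215, -208, 312.8]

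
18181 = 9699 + 8482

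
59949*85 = 5095665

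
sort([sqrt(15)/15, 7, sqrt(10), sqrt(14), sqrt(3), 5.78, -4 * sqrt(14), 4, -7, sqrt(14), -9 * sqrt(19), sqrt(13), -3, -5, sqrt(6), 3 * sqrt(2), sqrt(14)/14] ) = [-9 * sqrt(19), -4 * sqrt(14), -7, -5, -3, sqrt(15)/15, sqrt(14)/14, sqrt(3), sqrt(6), sqrt(10), sqrt(13), sqrt(14), sqrt(14), 4, 3 * sqrt(2), 5.78, 7] 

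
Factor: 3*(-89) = -1*3^1*89^1 = -267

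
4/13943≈0.000287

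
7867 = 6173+1694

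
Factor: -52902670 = -1*2^1*5^1*29^1*182423^1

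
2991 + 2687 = 5678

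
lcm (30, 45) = 90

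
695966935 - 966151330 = -270184395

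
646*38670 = 24980820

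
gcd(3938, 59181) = 1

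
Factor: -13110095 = -1 * 5^1 * 19^1 * 59^1 * 2339^1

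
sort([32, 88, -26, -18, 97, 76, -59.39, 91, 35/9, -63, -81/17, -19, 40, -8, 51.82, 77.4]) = [-63, -59.39, -26, -19, -18, -8, -81/17, 35/9, 32, 40, 51.82, 76, 77.4, 88, 91, 97]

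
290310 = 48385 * 6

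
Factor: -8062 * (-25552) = 2^5 * 29^1 * 139^1 * 1597^1 = 206000224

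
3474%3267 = 207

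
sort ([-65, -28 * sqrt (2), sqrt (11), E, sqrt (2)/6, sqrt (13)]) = [-65, -28 * sqrt (2), sqrt (2)/6, E, sqrt (11), sqrt (13)]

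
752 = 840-88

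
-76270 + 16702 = -59568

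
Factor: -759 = -1*3^1*11^1*23^1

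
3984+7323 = 11307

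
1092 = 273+819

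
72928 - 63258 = 9670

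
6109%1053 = 844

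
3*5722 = 17166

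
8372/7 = 1196 = 1196.00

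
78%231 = 78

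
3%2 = 1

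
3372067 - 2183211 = 1188856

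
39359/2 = 19679 + 1/2 = 19679.50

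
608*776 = 471808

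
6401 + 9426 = 15827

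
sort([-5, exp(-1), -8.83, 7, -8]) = [-8.83, -8, -5, exp(-1), 7]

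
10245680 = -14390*(-712)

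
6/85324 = 3/42662 ≈ 0.0000703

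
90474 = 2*45237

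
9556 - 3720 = 5836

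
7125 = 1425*5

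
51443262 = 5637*9126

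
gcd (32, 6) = 2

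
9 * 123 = 1107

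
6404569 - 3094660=3309909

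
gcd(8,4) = 4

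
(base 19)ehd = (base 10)5390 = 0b1010100001110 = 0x150e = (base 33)4vb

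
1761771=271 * 6501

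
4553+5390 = 9943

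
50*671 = 33550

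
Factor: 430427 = 430427^1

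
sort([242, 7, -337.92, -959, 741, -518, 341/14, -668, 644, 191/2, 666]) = [-959, -668, -518, -337.92, 7, 341/14, 191/2, 242, 644, 666, 741]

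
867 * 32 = 27744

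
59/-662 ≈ -0.0891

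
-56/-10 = 28/5 = 5.60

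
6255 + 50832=57087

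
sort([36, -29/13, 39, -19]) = [-19, -29/13, 36, 39]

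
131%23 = 16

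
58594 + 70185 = 128779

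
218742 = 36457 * 6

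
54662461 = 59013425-4350964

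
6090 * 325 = 1979250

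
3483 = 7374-3891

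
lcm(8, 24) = 24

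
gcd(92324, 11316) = 4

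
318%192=126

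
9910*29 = 287390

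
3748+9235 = 12983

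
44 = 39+5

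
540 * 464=250560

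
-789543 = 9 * (-87727)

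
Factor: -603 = -1*3^2*67^1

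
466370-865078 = -398708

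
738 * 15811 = 11668518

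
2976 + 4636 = 7612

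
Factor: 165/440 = 2^(-3)*3^1 = 3/8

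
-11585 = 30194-41779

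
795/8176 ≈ 0.0972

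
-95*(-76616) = 7278520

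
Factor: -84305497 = -1*67^1*1258291^1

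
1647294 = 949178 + 698116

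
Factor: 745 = 5^1*149^1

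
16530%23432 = 16530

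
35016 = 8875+26141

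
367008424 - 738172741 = -371164317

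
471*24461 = 11521131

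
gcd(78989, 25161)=1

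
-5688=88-5776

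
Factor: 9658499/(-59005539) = -1 * 3^(-2) * 17^1 * 47^(-1) * 131^1 * 4337^1 * 139493^(-1) 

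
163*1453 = 236839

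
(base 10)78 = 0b1001110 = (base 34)2a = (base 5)303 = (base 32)2e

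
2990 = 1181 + 1809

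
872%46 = 44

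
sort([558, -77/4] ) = [-77/4, 558] 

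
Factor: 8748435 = 3^1*5^1*583229^1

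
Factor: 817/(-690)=-1*2^(-1)*3^(-1)*5^(-1)*19^1*23^(-1)*43^1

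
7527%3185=1157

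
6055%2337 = 1381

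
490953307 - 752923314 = -261970007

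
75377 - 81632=-6255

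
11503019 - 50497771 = -38994752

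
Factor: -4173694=-1 * 2^1 * 7^1 * 47^1 * 6343^1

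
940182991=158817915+781365076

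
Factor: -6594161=-1 * 7^1 * 61^1 * 15443^1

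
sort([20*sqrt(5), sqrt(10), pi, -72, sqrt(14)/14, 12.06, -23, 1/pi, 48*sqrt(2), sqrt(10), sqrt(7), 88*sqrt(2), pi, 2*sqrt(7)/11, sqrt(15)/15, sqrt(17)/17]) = [-72, -23, sqrt(17)/17, sqrt(15)/15, sqrt(14)/14, 1/pi, 2*sqrt(7)/11, sqrt(7), pi, pi, sqrt(10), sqrt(10), 12.06, 20*sqrt(5), 48*sqrt(2), 88*sqrt(2)]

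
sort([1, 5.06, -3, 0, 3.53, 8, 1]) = [-3, 0, 1, 1, 3.53, 5.06, 8]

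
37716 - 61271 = -23555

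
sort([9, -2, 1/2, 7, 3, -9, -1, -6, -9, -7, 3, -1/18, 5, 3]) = [-9, -9, -7, -6, -2, -1, -1/18, 1/2, 3, 3, 3, 5, 7, 9]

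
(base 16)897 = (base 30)2d9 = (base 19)61e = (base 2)100010010111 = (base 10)2199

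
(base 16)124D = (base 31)4R4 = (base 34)41R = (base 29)5GG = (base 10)4685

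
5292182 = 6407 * 826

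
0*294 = 0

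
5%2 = 1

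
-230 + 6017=5787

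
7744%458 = 416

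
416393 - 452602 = -36209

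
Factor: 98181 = 3^2 * 10909^1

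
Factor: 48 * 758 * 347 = 2^5 * 3^1 * 347^1 * 379^1 = 12625248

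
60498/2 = 30249 = 30249.00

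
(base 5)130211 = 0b1001111000000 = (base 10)5056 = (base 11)3887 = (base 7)20512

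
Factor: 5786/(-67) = -1 * 2^1 * 11^1 * 67^(-1) * 263^1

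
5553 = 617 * 9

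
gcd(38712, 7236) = 12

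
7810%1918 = 138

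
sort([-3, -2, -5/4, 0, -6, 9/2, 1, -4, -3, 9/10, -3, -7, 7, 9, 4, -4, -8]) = [-8, -7, -6, -4, -4, -3, -3, -3, -2, -5/4, 0, 9/10, 1, 4, 9/2, 7, 9]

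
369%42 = 33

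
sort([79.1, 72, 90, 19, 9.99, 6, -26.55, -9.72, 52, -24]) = [-26.55, -24, -9.72, 6, 9.99, 19, 52, 72, 79.1, 90]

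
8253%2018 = 181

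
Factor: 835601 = 13^1 * 17^1 * 19^1 * 199^1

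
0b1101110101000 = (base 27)9j6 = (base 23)d8j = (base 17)1788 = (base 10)7080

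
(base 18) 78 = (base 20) 6e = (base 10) 134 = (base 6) 342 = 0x86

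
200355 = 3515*57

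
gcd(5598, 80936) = 2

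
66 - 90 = -24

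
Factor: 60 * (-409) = -1 * 2^2 * 3^1 * 5^1 * 409^1 = -24540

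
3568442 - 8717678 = -5149236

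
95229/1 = 95229 = 95229.00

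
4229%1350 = 179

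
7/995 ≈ 0.00704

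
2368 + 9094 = 11462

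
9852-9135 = 717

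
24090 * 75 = 1806750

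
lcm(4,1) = 4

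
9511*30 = 285330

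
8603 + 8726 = 17329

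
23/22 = 1 + 1/22 ≈ 1.05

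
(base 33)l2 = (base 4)22313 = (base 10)695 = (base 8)1267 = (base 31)md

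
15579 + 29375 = 44954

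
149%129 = 20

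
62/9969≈0.00622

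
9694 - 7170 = 2524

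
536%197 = 142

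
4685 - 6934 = -2249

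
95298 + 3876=99174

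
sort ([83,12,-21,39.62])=[-21,12,39.62,83]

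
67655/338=200 + 55/338 ≈ 200.16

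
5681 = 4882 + 799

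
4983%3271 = 1712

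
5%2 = 1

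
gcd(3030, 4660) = 10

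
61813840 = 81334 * 760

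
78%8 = 6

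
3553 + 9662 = 13215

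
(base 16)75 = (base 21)5c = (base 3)11100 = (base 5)432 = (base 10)117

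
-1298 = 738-2036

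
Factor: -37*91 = -1*7^1*13^1*37^1 = -3367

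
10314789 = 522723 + 9792066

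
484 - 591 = -107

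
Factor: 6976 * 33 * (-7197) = -1 * 2^6 * 3^2 * 11^1 * 109^1 * 2399^1 = -1656806976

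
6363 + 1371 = 7734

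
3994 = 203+3791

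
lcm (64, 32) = 64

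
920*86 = 79120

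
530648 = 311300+219348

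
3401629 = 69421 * 49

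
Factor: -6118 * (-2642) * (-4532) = -1 * 2^4 * 7^1 * 11^1 * 19^1 * 23^1 * 103^1 * 1321^1 = -73254142192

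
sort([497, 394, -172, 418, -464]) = [-464, -172, 394, 418, 497]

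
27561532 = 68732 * 401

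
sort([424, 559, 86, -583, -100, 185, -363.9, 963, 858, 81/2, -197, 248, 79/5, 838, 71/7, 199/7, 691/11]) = [-583, -363.9, -197, -100, 71/7, 79/5, 199/7, 81/2, 691/11, 86, 185, 248, 424, 559, 838, 858, 963]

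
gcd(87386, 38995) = 1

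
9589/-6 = -1598 - 1/6 ≈ -1598.17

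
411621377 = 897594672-485973295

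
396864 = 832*477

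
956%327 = 302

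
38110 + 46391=84501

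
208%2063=208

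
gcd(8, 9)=1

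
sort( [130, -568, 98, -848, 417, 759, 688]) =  [-848, -568, 98, 130, 417, 688, 759]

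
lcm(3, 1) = 3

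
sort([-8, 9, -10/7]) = [-8, -10/7, 9]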